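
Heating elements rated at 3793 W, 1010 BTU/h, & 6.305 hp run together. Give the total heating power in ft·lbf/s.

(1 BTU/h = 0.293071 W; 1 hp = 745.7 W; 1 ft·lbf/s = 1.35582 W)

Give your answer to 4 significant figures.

3793 W (already W)
1010 BTU/h × 0.293071 = 296.002 W
6.305 hp × 745.7 = 4701.64 W
Total: 3793 + 296.002 + 4701.64 = 8790.64 W
In ft·lbf/s: 8790.64 / 1.35582 = 6483.63 ft·lbf/s

6484 ft·lbf/s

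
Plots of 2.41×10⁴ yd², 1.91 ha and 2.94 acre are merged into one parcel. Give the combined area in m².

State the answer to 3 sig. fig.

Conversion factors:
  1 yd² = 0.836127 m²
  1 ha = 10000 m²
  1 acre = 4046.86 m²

5.11×10⁴ m²

2.41×10⁴ yd² × 0.836127 = 20150.7 m²
1.91 ha × 10000 = 19100 m²
2.94 acre × 4046.86 = 11897.8 m²
Total: 20150.7 + 19100 + 11897.8 = 51148.5 m²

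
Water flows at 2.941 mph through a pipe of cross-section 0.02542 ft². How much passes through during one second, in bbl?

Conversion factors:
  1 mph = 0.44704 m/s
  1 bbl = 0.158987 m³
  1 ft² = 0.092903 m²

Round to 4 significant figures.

0.01953 bbl

2.941 mph × 0.44704 → 1.31474 m/s
0.02542 ft² × 0.092903 → 0.00236159 m²
V = v × A × t = 1.31474 m/s × 0.00236159 m² × 1 s = 0.00310488 m³
0.00310488 m³ ÷ (0.158987 m³/bbl) = 0.0195291 bbl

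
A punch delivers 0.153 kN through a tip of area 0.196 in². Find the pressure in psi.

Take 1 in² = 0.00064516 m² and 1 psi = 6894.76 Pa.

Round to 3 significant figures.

175 psi

0.153 kN × 1000 = 153 N
0.196 in² × 0.00064516 = 1.26451×10⁻⁴ m²
P = F / A = 153 N / 1.26451×10⁻⁴ m² = 1.20995×10⁶ Pa
1.20995×10⁶ Pa ÷ (6894.76 Pa/psi) = 175.488 psi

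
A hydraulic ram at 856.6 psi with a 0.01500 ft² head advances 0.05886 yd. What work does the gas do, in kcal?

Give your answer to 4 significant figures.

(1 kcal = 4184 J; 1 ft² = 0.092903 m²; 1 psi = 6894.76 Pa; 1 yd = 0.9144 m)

856.6 psi → 5.90605×10⁶ Pa
0.01500 ft² → 0.00139354 m²
F = P × A = 5.90605×10⁶ × 0.00139354 = 8230.32 N
0.05886 yd → 0.0538216 m
W = F × d = 8230.32 × 0.0538216 = 442.969 J
In kcal: 442.969 / 4184 = 0.105872 kcal

0.1059 kcal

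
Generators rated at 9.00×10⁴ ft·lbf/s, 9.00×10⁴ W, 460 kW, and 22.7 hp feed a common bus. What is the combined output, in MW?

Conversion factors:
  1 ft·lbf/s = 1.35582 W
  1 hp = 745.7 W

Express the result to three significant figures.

9.00×10⁴ ft·lbf/s × 1.35582 = 122024 W
9.00×10⁴ W (already W)
460 kW × 1000 = 460000 W
22.7 hp × 745.7 = 16927.4 W
Combined: 122024 + 90000 + 460000 + 16927.4 = 688951 W
In MW: 688951 / 1000000 = 0.688951 MW

0.689 MW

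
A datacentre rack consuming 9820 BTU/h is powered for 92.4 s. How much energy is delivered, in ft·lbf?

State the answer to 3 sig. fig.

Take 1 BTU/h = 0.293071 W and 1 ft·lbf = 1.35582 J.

1.96×10⁵ ft·lbf

9820 BTU/h × 0.293071 → 2877.96 W
E = P × t = 2877.96 W × 92.4 s = 265924 J
265924 J ÷ (1.35582 J/ft·lbf) = 196135 ft·lbf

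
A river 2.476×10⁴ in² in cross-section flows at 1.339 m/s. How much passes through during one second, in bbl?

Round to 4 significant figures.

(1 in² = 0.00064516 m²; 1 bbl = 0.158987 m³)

134.5 bbl

2.476×10⁴ in² × 0.00064516 = 15.9742 m²
V = v × A × t = 1.339 m/s × 15.9742 m² × 1 s = 21.3895 m³
21.3895 m³ ÷ (0.158987 m³/bbl) = 134.536 bbl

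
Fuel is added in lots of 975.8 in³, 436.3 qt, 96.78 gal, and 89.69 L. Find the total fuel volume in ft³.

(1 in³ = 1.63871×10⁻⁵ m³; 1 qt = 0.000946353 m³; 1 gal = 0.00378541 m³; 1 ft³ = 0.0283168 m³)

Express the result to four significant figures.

975.8 in³ × 1.63871×10⁻⁵ = 0.0159905 m³
436.3 qt × 0.000946353 = 0.412894 m³
96.78 gal × 0.00378541 = 0.366352 m³
89.69 L × 0.001 = 0.08969 m³
Total: 0.0159905 + 0.412894 + 0.366352 + 0.08969 = 0.884926 m³
In ft³: 0.884926 / 0.0283168 = 31.2509 ft³

31.25 ft³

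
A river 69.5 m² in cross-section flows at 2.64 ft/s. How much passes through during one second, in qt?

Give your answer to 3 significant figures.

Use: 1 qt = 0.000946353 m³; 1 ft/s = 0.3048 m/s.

2.64 ft/s × 0.3048 = 0.804672 m/s
V = v × A × t = 0.804672 m/s × 69.5 m² × 1 s = 55.9247 m³
55.9247 m³ ÷ (0.000946353 m³/qt) = 59095 qt

5.91×10⁴ qt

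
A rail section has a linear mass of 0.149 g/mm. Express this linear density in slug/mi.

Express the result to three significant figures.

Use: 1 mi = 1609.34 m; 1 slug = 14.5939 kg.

0.149 g/mm × 0.001 kg/g ÷ 0.001 m/mm = 0.149 kg/m
0.149 kg/m ÷ 14.5939 kg/slug × 1609.34 m/mi = 16.431 slug/mi

16.4 slug/mi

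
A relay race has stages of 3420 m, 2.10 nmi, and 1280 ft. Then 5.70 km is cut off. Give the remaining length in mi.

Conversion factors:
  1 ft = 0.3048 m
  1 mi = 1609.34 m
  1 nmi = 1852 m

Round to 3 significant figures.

3420 m (already m)
2.10 nmi × 1852 → 3889.2 m
1280 ft × 0.3048 → 390.144 m
5.70 km × 1000 → 5700 m
Sum: 3420 + 3889.2 + 390.144 − 5700 = 1999.34 m
In mi: 1999.34 / 1609.34 = 1.24234 mi

1.24 mi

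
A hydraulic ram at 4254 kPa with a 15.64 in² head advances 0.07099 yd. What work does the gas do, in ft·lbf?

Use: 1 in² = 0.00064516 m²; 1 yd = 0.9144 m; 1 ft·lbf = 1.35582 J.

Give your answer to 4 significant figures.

2055 ft·lbf

4254 kPa → 4.254×10⁶ Pa
15.64 in² → 0.0100903 m²
F = P × A = 4.254×10⁶ × 0.0100903 = 42924.1 N
0.07099 yd → 0.0649133 m
W = F × d = 42924.1 × 0.0649133 = 2786.34 J
In ft·lbf: 2786.34 / 1.35582 = 2055.1 ft·lbf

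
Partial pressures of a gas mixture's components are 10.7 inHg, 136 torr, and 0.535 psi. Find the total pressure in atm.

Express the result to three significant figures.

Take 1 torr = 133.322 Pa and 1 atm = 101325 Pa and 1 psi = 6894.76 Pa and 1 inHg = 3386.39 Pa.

10.7 inHg × 3386.39 = 36234.4 Pa
136 torr × 133.322 = 18131.8 Pa
0.535 psi × 6894.76 = 3688.7 Pa
Total: 36234.4 + 18131.8 + 3688.7 = 58054.9 Pa
In atm: 58054.9 / 101325 = 0.572957 atm

0.573 atm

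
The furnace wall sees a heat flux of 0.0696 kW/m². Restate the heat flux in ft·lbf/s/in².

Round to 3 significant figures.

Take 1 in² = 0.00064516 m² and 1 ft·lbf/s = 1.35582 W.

0.0696 kW/m² × 1000 W/kW = 69.6 W/m²
69.6 W/m² ÷ 1.35582 W/ft·lbf/s × 0.00064516 m²/in² = 0.0331188 ft·lbf/s/in²

0.0331 ft·lbf/s/in²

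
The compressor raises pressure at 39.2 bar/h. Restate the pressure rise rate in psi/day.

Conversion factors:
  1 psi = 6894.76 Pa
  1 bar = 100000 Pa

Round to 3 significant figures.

1.36×10⁴ psi/day

39.2 bar/h × 100000 Pa/bar ÷ 3600 s/h = 1088.89 Pa/s
1088.89 Pa/s ÷ 6894.76 Pa/psi × 86400 s/day = 13645.2 psi/day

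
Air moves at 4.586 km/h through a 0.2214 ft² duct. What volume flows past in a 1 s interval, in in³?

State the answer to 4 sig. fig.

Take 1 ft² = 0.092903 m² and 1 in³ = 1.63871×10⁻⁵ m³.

4.586 km/h × (1/3.6) = 1.27389 m/s
0.2214 ft² × 0.092903 = 0.0205687 m²
V = v × A × t = 1.27389 m/s × 0.0205687 m² × 1 s = 0.0262023 m³
0.0262023 m³ ÷ (1.63871×10⁻⁵ m³/in³) = 1598.96 in³

1599 in³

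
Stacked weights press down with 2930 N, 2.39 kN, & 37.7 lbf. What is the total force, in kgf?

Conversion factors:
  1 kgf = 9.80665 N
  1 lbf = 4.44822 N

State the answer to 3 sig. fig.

2930 N (already N)
2.39 kN × 1000 = 2390 N
37.7 lbf × 4.44822 = 167.698 N
Sum: 2930 + 2390 + 167.698 = 5487.7 N
In kgf: 5487.7 / 9.80665 = 559.59 kgf

560 kgf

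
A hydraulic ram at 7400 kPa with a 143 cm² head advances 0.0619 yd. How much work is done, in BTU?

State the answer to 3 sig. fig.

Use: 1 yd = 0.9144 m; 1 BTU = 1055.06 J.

7400 kPa → 7.4×10⁶ Pa
143 cm² → 0.0143 m²
F = P × A = 7.4×10⁶ × 0.0143 = 105820 N
0.0619 yd → 0.0566014 m
W = F × d = 105820 × 0.0566014 = 5989.56 J
In BTU: 5989.56 / 1055.06 = 5.67699 BTU

5.68 BTU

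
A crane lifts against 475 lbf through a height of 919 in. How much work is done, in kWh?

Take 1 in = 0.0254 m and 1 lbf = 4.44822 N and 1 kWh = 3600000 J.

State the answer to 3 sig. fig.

0.0137 kWh

475 lbf × 4.44822 → 2112.9 N
919 in × 0.0254 → 23.3426 m
W = F × d = 2112.9 N × 23.3426 m = 49320.6 J
49320.6 J ÷ (3600000 J/kWh) = 0.0137002 kWh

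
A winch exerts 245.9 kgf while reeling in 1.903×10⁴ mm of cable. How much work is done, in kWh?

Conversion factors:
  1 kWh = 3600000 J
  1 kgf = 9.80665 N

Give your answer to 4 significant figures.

0.01275 kWh

245.9 kgf × 9.80665 = 2411.46 N
1.903×10⁴ mm × 0.001 = 19.03 m
W = F × d = 2411.46 N × 19.03 m = 45890.1 J
45890.1 J ÷ (3600000 J/kWh) = 0.0127472 kWh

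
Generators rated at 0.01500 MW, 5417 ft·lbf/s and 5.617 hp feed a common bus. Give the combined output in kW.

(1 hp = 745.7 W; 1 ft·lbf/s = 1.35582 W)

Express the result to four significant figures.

0.01500 MW × 1000000 → 15000 W
5417 ft·lbf/s × 1.35582 → 7344.48 W
5.617 hp × 745.7 → 4188.6 W
Sum: 15000 + 7344.48 + 4188.6 = 26533.1 W
In kW: 26533.1 / 1000 = 26.5331 kW

26.53 kW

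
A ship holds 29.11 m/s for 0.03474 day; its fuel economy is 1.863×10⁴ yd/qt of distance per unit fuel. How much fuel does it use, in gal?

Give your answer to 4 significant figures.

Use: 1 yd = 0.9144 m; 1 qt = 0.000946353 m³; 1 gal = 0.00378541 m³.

0.03474 day → 3001.54 s
d = v × t = 29.11 × 3001.54 = 87374.8 m
1.863×10⁴ yd/qt → 1.8001×10⁷ m/m³
V = d / (distance per unit fuel) = 87374.8 / 1.8001×10⁷ = 0.00485389 m³
In gal: 0.00485389 / 0.00378541 = 1.28226 gal

1.282 gal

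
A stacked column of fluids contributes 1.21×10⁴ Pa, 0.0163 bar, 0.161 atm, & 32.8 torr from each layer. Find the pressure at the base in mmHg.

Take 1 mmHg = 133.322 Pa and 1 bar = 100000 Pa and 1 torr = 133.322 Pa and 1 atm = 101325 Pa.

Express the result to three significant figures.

1.21×10⁴ Pa (already Pa)
0.0163 bar × 100000 = 1630 Pa
0.161 atm × 101325 = 16313.3 Pa
32.8 torr × 133.322 = 4372.96 Pa
Sum: 12100 + 1630 + 16313.3 + 4372.96 = 34416.3 Pa
In mmHg: 34416.3 / 133.322 = 258.144 mmHg

258 mmHg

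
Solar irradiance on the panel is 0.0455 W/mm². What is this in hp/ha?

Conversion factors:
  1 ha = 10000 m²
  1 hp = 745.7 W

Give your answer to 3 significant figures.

6.10×10⁵ hp/ha

0.0455 W/mm² ÷ 10⁻⁶ m²/mm² = 45500 W/m²
45500 W/m² ÷ 745.7 W/hp × 10000 m²/ha = 610165 hp/ha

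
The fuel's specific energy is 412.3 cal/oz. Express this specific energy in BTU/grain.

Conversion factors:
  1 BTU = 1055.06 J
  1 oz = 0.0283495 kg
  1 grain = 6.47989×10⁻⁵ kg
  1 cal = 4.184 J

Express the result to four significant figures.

0.003737 BTU/grain

412.3 cal/oz × 4.184 J/cal ÷ 0.0283495 kg/oz = 60849.9 J/kg
60849.9 J/kg ÷ 1055.06 J/BTU × 6.47989×10⁻⁵ kg/grain = 0.00373723 BTU/grain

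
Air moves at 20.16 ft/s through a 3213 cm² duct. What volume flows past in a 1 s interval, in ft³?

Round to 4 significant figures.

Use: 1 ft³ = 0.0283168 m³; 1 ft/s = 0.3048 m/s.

20.16 ft/s × 0.3048 = 6.14477 m/s
3213 cm² × 0.0001 = 0.3213 m²
V = v × A × t = 6.14477 m/s × 0.3213 m² × 1 s = 1.97431 m³
1.97431 m³ ÷ (0.0283168 m³/ft³) = 69.7222 ft³

69.72 ft³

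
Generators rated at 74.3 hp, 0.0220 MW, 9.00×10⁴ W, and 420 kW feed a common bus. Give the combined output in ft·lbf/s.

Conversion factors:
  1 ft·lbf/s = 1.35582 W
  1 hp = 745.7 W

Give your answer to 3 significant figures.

4.33×10⁵ ft·lbf/s

74.3 hp × 745.7 = 55405.5 W
0.0220 MW × 1000000 = 22000 W
9.00×10⁴ W (already W)
420 kW × 1000 = 420000 W
Total: 55405.5 + 22000 + 90000 + 420000 = 587406 W
In ft·lbf/s: 587406 / 1.35582 = 433248 ft·lbf/s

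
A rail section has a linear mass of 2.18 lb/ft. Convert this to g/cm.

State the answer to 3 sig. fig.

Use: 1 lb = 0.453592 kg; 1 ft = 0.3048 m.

32.4 g/cm

2.18 lb/ft × 0.453592 kg/lb ÷ 0.3048 m/ft = 3.24419 kg/m
3.24419 kg/m ÷ 0.001 kg/g × 0.01 m/cm = 32.4419 g/cm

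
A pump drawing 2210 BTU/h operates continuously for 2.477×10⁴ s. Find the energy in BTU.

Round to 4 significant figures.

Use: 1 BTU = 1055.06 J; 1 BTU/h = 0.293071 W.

2210 BTU/h × 0.293071 → 647.687 W
E = P × t = 647.687 W × 24770 s = 1.60432×10⁷ J
1.60432×10⁷ J ÷ (1055.06 J/BTU) = 15206 BTU

1.521×10⁴ BTU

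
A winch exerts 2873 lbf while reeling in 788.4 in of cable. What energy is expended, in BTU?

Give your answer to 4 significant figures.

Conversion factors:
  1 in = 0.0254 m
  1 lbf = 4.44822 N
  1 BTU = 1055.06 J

2873 lbf × 4.44822 = 12779.7 N
788.4 in × 0.0254 = 20.0254 m
W = F × d = 12779.7 N × 20.0254 m = 255919 J
255919 J ÷ (1055.06 J/BTU) = 242.563 BTU

242.6 BTU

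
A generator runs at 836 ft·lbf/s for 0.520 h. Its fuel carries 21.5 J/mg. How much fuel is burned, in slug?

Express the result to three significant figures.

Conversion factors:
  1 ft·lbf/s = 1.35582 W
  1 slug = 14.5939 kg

836 ft·lbf/s → 1133.47 W
0.520 h → 1872 s
E = P × t = 1133.47 × 1872 = 2.12186×10⁶ J
21.5 J/mg → 2.15×10⁷ J/kg
m = E / e_s = 2.12186×10⁶ / 2.15×10⁷ = 0.0986912 kg
In slug: 0.0986912 / 14.5939 = 0.0067625 slug

0.00676 slug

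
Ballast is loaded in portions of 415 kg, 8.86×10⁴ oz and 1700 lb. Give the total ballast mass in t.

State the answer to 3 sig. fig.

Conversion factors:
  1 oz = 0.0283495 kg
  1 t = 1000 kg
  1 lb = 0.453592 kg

3.70 t

415 kg (already kg)
8.86×10⁴ oz × 0.0283495 = 2511.77 kg
1700 lb × 0.453592 = 771.106 kg
Total: 415 + 2511.77 + 771.106 = 3697.88 kg
In t: 3697.88 / 1000 = 3.69788 t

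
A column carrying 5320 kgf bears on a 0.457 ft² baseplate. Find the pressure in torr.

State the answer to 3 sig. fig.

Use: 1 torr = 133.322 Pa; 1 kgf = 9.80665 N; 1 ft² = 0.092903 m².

5320 kgf × 9.80665 = 52171.4 N
0.457 ft² × 0.092903 = 0.0424567 m²
P = F / A = 52171.4 N / 0.0424567 m² = 1.22881×10⁶ Pa
1.22881×10⁶ Pa ÷ (133.322 Pa/torr) = 9216.86 torr

9220 torr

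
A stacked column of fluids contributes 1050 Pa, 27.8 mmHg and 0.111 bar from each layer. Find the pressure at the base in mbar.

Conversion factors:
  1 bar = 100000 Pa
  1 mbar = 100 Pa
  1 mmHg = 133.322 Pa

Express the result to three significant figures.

1050 Pa (already Pa)
27.8 mmHg × 133.322 = 3706.35 Pa
0.111 bar × 100000 = 11100 Pa
Total: 1050 + 3706.35 + 11100 = 15856.4 Pa
In mbar: 15856.4 / 100 = 158.564 mbar

159 mbar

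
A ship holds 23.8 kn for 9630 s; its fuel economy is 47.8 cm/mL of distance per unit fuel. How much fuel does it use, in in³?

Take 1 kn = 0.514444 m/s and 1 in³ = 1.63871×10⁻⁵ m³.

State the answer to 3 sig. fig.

23.8 kn → 12.2438 m/s
d = v × t = 12.2438 × 9630 = 117908 m
47.8 cm/mL → 478000 m/m³
V = d / (distance per unit fuel) = 117908 / 478000 = 0.246669 m³
In in³: 0.246669 / 1.63871×10⁻⁵ = 15052.6 in³

1.51×10⁴ in³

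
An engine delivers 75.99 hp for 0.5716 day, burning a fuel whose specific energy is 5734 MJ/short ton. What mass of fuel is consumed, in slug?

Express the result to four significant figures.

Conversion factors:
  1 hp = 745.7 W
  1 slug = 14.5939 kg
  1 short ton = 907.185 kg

75.99 hp → 56665.7 W
0.5716 day → 49386.2 s
E = P × t = 56665.7 × 49386.2 = 2.7985×10⁹ J
5734 MJ/short ton → 6.32065×10⁶ J/kg
m = E / e_s = 2.7985×10⁹ / 6.32065×10⁶ = 442.755 kg
In slug: 442.755 / 14.5939 = 30.3384 slug

30.34 slug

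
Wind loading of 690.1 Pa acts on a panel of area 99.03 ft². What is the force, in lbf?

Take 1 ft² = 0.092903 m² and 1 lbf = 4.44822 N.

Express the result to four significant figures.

99.03 ft² × 0.092903 → 9.20018 m²
F = P × A = 690.1 Pa × 9.20018 m² = 6349.04 N
6349.04 N ÷ (4.44822 N/lbf) = 1427.32 lbf

1427 lbf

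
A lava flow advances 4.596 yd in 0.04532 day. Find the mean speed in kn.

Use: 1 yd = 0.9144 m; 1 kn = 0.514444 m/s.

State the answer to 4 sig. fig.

4.596 yd × 0.9144 = 4.20258 m
0.04532 day × 86400 = 3915.65 s
v = d / t = 4.20258 m / 3915.65 s = 0.00107328 m/s
0.00107328 m/s ÷ (0.514444 m/s/kn) = 0.00208629 kn

0.002086 kn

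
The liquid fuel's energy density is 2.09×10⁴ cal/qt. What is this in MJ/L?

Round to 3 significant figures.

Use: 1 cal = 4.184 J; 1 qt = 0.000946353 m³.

2.09×10⁴ cal/qt × 4.184 J/cal ÷ 0.000946353 m³/qt = 9.24027×10⁷ J/m³
9.24027×10⁷ J/m³ ÷ 1000000 J/MJ × 0.001 m³/L = 0.0924027 MJ/L

0.0924 MJ/L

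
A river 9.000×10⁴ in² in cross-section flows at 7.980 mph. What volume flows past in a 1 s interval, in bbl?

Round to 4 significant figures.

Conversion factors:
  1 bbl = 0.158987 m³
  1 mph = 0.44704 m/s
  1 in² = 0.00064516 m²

7.980 mph × 0.44704 → 3.56738 m/s
9.000×10⁴ in² × 0.00064516 → 58.0644 m²
V = v × A × t = 3.56738 m/s × 58.0644 m² × 1 s = 207.138 m³
207.138 m³ ÷ (0.158987 m³/bbl) = 1302.86 bbl

1303 bbl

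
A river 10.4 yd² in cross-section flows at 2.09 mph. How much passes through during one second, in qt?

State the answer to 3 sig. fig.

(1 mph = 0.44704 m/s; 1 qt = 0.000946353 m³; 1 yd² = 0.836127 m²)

2.09 mph × 0.44704 = 0.934314 m/s
10.4 yd² × 0.836127 = 8.69572 m²
V = v × A × t = 0.934314 m/s × 8.69572 m² × 1 s = 8.12453 m³
8.12453 m³ ÷ (0.000946353 m³/qt) = 8585.09 qt

8590 qt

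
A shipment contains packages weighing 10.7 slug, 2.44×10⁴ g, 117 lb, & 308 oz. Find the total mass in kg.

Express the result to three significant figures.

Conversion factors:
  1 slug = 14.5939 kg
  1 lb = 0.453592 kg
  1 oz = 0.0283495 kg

242 kg

10.7 slug × 14.5939 = 156.155 kg
2.44×10⁴ g × 0.001 = 24.4 kg
117 lb × 0.453592 = 53.0703 kg
308 oz × 0.0283495 = 8.73165 kg
Total: 156.155 + 24.4 + 53.0703 + 8.73165 = 242.357 kg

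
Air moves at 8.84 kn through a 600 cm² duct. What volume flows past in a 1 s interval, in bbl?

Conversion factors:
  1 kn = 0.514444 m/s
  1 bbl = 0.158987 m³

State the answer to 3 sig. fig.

8.84 kn × 0.514444 = 4.54768 m/s
600 cm² × 0.0001 = 0.06 m²
V = v × A × t = 4.54768 m/s × 0.06 m² × 1 s = 0.272861 m³
0.272861 m³ ÷ (0.158987 m³/bbl) = 1.71625 bbl

1.72 bbl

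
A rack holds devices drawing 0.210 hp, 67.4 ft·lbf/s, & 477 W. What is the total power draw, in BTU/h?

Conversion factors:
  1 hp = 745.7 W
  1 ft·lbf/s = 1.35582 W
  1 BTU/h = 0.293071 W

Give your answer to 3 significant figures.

2470 BTU/h

0.210 hp × 745.7 = 156.597 W
67.4 ft·lbf/s × 1.35582 = 91.3823 W
477 W (already W)
Total: 156.597 + 91.3823 + 477 = 724.979 W
In BTU/h: 724.979 / 0.293071 = 2473.73 BTU/h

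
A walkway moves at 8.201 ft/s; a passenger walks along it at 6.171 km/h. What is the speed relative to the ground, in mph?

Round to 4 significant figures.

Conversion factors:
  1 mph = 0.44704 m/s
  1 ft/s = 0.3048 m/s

8.201 ft/s × 0.3048 = 2.49966 m/s
6.171 km/h × (1/3.6) = 1.71417 m/s
Sum: 2.49966 + 1.71417 = 4.21383 m/s
In mph: 4.21383 / 0.44704 = 9.42607 mph

9.426 mph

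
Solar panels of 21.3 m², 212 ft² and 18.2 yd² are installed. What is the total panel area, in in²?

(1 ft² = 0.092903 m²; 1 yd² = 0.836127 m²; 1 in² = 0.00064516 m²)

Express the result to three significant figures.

8.71×10⁴ in²

21.3 m² (already m²)
212 ft² × 0.092903 = 19.6954 m²
18.2 yd² × 0.836127 = 15.2175 m²
Sum: 21.3 + 19.6954 + 15.2175 = 56.2129 m²
In in²: 56.2129 / 0.00064516 = 87130.2 in²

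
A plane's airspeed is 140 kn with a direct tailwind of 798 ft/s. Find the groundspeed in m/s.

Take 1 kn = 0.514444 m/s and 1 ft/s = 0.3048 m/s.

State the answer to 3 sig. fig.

140 kn × 0.514444 → 72.0222 m/s
798 ft/s × 0.3048 → 243.23 m/s
Combined: 72.0222 + 243.23 = 315.252 m/s

315 m/s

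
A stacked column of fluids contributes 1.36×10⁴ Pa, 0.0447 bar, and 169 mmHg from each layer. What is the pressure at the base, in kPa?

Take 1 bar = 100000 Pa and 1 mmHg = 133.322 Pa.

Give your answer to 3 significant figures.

1.36×10⁴ Pa (already Pa)
0.0447 bar × 100000 → 4470 Pa
169 mmHg × 133.322 → 22531.4 Pa
Sum: 13600 + 4470 + 22531.4 = 40601.4 Pa
In kPa: 40601.4 / 1000 = 40.6014 kPa

40.6 kPa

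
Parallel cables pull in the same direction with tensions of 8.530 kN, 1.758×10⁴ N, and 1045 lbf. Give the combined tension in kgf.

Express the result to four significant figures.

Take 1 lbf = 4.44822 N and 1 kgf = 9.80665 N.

3136 kgf

8.530 kN × 1000 = 8530 N
1.758×10⁴ N (already N)
1045 lbf × 4.44822 = 4648.39 N
Sum: 8530 + 17580 + 4648.39 = 30758.4 N
In kgf: 30758.4 / 9.80665 = 3136.48 kgf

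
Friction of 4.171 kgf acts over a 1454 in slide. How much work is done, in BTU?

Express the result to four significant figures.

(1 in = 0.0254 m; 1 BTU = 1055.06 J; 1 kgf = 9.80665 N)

1.432 BTU

4.171 kgf × 9.80665 → 40.9035 N
1454 in × 0.0254 → 36.9316 m
W = F × d = 40.9035 N × 36.9316 m = 1510.63 J
1510.63 J ÷ (1055.06 J/BTU) = 1.4318 BTU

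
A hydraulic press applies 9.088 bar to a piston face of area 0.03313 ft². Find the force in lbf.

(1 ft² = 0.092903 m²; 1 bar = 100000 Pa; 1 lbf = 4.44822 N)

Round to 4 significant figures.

628.8 lbf

9.088 bar × 100000 → 908800 Pa
0.03313 ft² × 0.092903 → 0.00307788 m²
F = P × A = 908800 Pa × 0.00307788 m² = 2797.18 N
2797.18 N ÷ (4.44822 N/lbf) = 628.831 lbf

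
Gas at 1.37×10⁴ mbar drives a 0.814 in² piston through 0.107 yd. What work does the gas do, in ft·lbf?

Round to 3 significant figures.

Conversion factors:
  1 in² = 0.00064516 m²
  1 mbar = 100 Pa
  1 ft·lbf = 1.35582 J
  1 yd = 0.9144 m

1.37×10⁴ mbar → 1.37×10⁶ Pa
0.814 in² → 5.2516×10⁻⁴ m²
F = P × A = 1.37×10⁶ × 5.2516×10⁻⁴ = 719.469 N
0.107 yd → 0.0978408 m
W = F × d = 719.469 × 0.0978408 = 70.3934 J
In ft·lbf: 70.3934 / 1.35582 = 51.9194 ft·lbf

51.9 ft·lbf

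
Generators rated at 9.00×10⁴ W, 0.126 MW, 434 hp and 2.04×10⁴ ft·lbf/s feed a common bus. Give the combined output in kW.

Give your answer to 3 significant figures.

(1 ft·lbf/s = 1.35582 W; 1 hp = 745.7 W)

567 kW

9.00×10⁴ W (already W)
0.126 MW × 1000000 → 126000 W
434 hp × 745.7 → 323634 W
2.04×10⁴ ft·lbf/s × 1.35582 → 27658.7 W
Combined: 90000 + 126000 + 323634 + 27658.7 = 567293 W
In kW: 567293 / 1000 = 567.293 kW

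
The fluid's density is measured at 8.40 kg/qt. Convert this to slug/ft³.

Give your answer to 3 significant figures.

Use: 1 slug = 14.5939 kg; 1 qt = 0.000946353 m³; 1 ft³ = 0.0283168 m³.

17.2 slug/ft³

8.40 kg/qt ÷ 0.000946353 m³/qt = 8876.18 kg/m³
8876.18 kg/m³ ÷ 14.5939 kg/slug × 0.0283168 m³/ft³ = 17.2226 slug/ft³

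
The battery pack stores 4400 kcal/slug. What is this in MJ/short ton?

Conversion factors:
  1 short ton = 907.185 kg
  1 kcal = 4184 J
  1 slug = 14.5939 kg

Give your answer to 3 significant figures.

4400 kcal/slug × 4184 J/kcal ÷ 14.5939 kg/slug = 1.26146×10⁶ J/kg
1.26146×10⁶ J/kg ÷ 1000000 J/MJ × 907.185 kg/short ton = 1144.38 MJ/short ton

1140 MJ/short ton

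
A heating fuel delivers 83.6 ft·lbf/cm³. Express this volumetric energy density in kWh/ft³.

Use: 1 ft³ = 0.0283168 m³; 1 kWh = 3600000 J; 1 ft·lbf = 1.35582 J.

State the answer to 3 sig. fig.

83.6 ft·lbf/cm³ × 1.35582 J/ft·lbf ÷ 10⁻⁶ m³/cm³ = 1.13347×10⁸ J/m³
1.13347×10⁸ J/m³ ÷ 3600000 J/kWh × 0.0283168 m³/ft³ = 0.891562 kWh/ft³

0.892 kWh/ft³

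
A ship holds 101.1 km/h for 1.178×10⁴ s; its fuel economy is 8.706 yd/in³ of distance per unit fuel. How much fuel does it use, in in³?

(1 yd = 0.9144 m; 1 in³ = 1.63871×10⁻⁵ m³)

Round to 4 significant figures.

101.1 km/h → 28.0833 m/s
d = v × t = 28.0833 × 11780 = 330821 m
8.706 yd/in³ → 485795 m/m³
V = d / (distance per unit fuel) = 330821 / 485795 = 0.680989 m³
In in³: 0.680989 / 1.63871×10⁻⁵ = 41556.4 in³

4.156×10⁴ in³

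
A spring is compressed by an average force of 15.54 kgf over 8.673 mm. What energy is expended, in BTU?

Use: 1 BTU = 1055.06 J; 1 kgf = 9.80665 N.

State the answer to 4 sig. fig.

15.54 kgf × 9.80665 → 152.395 N
8.673 mm × 0.001 → 0.008673 m
W = F × d = 152.395 N × 0.008673 m = 1.32172 J
1.32172 J ÷ (1055.06 J/BTU) = 0.00125274 BTU

0.001253 BTU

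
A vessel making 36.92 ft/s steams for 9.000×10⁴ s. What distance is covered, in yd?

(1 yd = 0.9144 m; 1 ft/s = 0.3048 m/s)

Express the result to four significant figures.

1.108×10⁶ yd

36.92 ft/s × 0.3048 = 11.2532 m/s
d = v × t = 11.2532 m/s × 90000 s = 1.01279×10⁶ m
1.01279×10⁶ m ÷ (0.9144 m/yd) = 1.1076×10⁶ yd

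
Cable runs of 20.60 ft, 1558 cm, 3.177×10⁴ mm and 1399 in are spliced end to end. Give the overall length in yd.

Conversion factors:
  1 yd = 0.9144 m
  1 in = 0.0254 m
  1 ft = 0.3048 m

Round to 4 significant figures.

20.60 ft × 0.3048 → 6.27888 m
1558 cm × 0.01 → 15.58 m
3.177×10⁴ mm × 0.001 → 31.77 m
1399 in × 0.0254 → 35.5346 m
Sum: 6.27888 + 15.58 + 31.77 + 35.5346 = 89.1635 m
In yd: 89.1635 / 0.9144 = 97.5104 yd

97.51 yd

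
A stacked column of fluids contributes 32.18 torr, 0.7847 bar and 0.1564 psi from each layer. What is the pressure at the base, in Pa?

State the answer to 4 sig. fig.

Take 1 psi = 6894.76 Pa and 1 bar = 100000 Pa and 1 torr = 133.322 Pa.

8.384×10⁴ Pa

32.18 torr × 133.322 = 4290.3 Pa
0.7847 bar × 100000 = 78470 Pa
0.1564 psi × 6894.76 = 1078.34 Pa
Combined: 4290.3 + 78470 + 1078.34 = 83838.6 Pa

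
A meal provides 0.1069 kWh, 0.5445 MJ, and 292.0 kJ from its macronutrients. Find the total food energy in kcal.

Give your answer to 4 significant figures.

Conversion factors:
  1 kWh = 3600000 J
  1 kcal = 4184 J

291.9 kcal

0.1069 kWh × 3600000 = 384840 J
0.5445 MJ × 1000000 = 544500 J
292.0 kJ × 1000 = 292000 J
Combined: 384840 + 544500 + 292000 = 1.22134×10⁶ J
In kcal: 1.22134×10⁶ / 4184 = 291.907 kcal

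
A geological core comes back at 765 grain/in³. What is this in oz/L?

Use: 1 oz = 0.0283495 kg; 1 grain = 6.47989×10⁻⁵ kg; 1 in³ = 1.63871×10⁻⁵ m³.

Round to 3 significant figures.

107 oz/L

765 grain/in³ × 6.47989×10⁻⁵ kg/grain ÷ 1.63871×10⁻⁵ m³/in³ = 3025.01 kg/m³
3025.01 kg/m³ ÷ 0.0283495 kg/oz × 0.001 m³/L = 106.704 oz/L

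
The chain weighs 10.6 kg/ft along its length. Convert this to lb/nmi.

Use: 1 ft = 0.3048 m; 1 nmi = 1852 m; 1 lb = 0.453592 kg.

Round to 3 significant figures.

10.6 kg/ft ÷ 0.3048 m/ft = 34.7769 kg/m
34.7769 kg/m ÷ 0.453592 kg/lb × 1852 m/nmi = 141993 lb/nmi

1.42×10⁵ lb/nmi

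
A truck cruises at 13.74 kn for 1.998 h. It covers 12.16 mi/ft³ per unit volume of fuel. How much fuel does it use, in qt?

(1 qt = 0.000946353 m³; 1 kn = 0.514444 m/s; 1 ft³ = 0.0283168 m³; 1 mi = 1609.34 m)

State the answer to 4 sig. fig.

77.74 qt

13.74 kn → 7.06846 m/s
1.998 h → 7192.8 s
d = v × t = 7.06846 × 7192.8 = 50842 m
12.16 mi/ft³ → 691094 m/m³
V = d / (distance per unit fuel) = 50842 / 691094 = 0.0735674 m³
In qt: 0.0735674 / 0.000946353 = 77.7378 qt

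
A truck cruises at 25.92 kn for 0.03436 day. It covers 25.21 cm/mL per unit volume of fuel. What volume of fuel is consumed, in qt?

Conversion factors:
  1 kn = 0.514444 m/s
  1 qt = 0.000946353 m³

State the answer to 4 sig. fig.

25.92 kn → 13.3344 m/s
0.03436 day → 2968.7 s
d = v × t = 13.3344 × 2968.7 = 39585.8 m
25.21 cm/mL → 252100 m/m³
V = d / (distance per unit fuel) = 39585.8 / 252100 = 0.157024 m³
In qt: 0.157024 / 0.000946353 = 165.925 qt

165.9 qt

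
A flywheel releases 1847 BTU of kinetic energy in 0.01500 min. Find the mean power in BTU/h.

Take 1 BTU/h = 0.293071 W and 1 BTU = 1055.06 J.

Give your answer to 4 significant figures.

7.388×10⁶ BTU/h

1847 BTU × 1055.06 = 1.9487×10⁶ J
0.01500 min × 60 = 0.9 s
P = E / t = 1.9487×10⁶ J / 0.9 s = 2.16522×10⁶ W
2.16522×10⁶ W ÷ (0.293071 W/BTU/h) = 7.38804×10⁶ BTU/h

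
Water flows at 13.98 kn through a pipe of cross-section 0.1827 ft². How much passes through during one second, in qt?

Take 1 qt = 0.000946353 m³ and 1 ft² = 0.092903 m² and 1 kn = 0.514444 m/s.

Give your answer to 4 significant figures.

129.0 qt

13.98 kn × 0.514444 = 7.19193 m/s
0.1827 ft² × 0.092903 = 0.0169734 m²
V = v × A × t = 7.19193 m/s × 0.0169734 m² × 1 s = 0.122072 m³
0.122072 m³ ÷ (0.000946353 m³/qt) = 128.992 qt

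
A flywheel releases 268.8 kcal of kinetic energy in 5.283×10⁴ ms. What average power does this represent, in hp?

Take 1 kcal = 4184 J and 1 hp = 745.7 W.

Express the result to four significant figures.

268.8 kcal × 4184 → 1.12466×10⁶ J
5.283×10⁴ ms × 0.001 → 52.83 s
P = E / t = 1.12466×10⁶ J / 52.83 s = 21288.3 W
21288.3 W ÷ (745.7 W/hp) = 28.5481 hp

28.55 hp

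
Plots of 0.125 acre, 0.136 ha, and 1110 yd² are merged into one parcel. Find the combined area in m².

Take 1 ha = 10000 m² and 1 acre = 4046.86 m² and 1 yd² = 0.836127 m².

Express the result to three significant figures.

0.125 acre × 4046.86 → 505.858 m²
0.136 ha × 10000 → 1360 m²
1110 yd² × 0.836127 → 928.101 m²
Total: 505.858 + 1360 + 928.101 = 2793.96 m²

2790 m²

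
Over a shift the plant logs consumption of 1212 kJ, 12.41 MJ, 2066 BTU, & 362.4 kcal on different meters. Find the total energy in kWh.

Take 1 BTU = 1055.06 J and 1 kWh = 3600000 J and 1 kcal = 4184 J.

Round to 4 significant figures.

4.811 kWh

1212 kJ × 1000 → 1.212×10⁶ J
12.41 MJ × 1000000 → 1.241×10⁷ J
2066 BTU × 1055.06 → 2.17975×10⁶ J
362.4 kcal × 4184 → 1.51628×10⁶ J
Combined: 1.212×10⁶ + 1.241×10⁷ + 2.17975×10⁶ + 1.51628×10⁶ = 1.7318×10⁷ J
In kWh: 1.7318×10⁷ / 3600000 = 4.81056 kWh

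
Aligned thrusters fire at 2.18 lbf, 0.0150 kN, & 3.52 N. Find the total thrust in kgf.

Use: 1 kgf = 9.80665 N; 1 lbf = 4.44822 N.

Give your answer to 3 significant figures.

2.88 kgf

2.18 lbf × 4.44822 → 9.69712 N
0.0150 kN × 1000 → 15 N
3.52 N (already N)
Sum: 9.69712 + 15 + 3.52 = 28.2171 N
In kgf: 28.2171 / 9.80665 = 2.87734 kgf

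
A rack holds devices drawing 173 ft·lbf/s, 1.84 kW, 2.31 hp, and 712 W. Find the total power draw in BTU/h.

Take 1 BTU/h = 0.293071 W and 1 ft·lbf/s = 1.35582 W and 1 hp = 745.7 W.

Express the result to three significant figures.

173 ft·lbf/s × 1.35582 → 234.557 W
1.84 kW × 1000 → 1840 W
2.31 hp × 745.7 → 1722.57 W
712 W (already W)
Combined: 234.557 + 1840 + 1722.57 + 712 = 4509.13 W
In BTU/h: 4509.13 / 0.293071 = 15385.8 BTU/h

1.54×10⁴ BTU/h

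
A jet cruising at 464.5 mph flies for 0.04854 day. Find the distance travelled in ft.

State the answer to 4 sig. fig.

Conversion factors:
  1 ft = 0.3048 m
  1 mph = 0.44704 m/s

464.5 mph × 0.44704 = 207.65 m/s
0.04854 day × 86400 = 4193.86 s
d = v × t = 207.65 m/s × 4193.86 s = 870855 m
870855 m ÷ (0.3048 m/ft) = 2.85714×10⁶ ft

2.857×10⁶ ft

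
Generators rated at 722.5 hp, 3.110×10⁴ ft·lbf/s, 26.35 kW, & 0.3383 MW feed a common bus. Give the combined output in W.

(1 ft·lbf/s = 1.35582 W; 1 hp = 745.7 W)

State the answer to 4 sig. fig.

9.456×10⁵ W

722.5 hp × 745.7 → 538768 W
3.110×10⁴ ft·lbf/s × 1.35582 → 42166 W
26.35 kW × 1000 → 26350 W
0.3383 MW × 1000000 → 338300 W
Sum: 538768 + 42166 + 26350 + 338300 = 945584 W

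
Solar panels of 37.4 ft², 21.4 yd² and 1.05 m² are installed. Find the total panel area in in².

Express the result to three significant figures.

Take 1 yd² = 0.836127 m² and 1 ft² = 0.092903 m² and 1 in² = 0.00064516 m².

3.47×10⁴ in²

37.4 ft² × 0.092903 = 3.47457 m²
21.4 yd² × 0.836127 = 17.8931 m²
1.05 m² (already m²)
Total: 3.47457 + 17.8931 + 1.05 = 22.4177 m²
In in²: 22.4177 / 0.00064516 = 34747.5 in²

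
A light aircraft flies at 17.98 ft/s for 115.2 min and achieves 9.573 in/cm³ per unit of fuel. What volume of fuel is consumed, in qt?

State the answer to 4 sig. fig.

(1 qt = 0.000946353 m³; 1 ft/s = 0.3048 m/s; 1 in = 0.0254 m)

17.98 ft/s → 5.4803 m/s
115.2 min → 6912 s
d = v × t = 5.4803 × 6912 = 37879.8 m
9.573 in/cm³ → 243154 m/m³
V = d / (distance per unit fuel) = 37879.8 / 243154 = 0.155785 m³
In qt: 0.155785 / 0.000946353 = 164.616 qt

164.6 qt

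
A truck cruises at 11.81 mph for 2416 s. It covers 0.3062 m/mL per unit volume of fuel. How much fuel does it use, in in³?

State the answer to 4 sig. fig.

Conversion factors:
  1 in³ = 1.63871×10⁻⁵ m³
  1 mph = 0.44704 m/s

11.81 mph → 5.27954 m/s
d = v × t = 5.27954 × 2416 = 12755.4 m
0.3062 m/mL → 306200 m/m³
V = d / (distance per unit fuel) = 12755.4 / 306200 = 0.0416571 m³
In in³: 0.0416571 / 1.63871×10⁻⁵ = 2542.07 in³

2542 in³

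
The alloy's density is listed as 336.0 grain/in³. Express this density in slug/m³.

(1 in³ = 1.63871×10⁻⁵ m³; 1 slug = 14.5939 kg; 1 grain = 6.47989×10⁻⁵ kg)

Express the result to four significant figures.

91.04 slug/m³

336.0 grain/in³ × 6.47989×10⁻⁵ kg/grain ÷ 1.63871×10⁻⁵ m³/in³ = 1328.63 kg/m³
1328.63 kg/m³ ÷ 14.5939 kg/slug = 91.0401 slug/m³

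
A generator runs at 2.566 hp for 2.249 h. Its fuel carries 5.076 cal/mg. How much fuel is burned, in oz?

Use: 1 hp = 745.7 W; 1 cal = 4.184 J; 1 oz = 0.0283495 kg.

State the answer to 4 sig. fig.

2.566 hp → 1913.47 W
2.249 h → 8096.4 s
E = P × t = 1913.47 × 8096.4 = 1.54922×10⁷ J
5.076 cal/mg → 2.1238×10⁷ J/kg
m = E / e_s = 1.54922×10⁷ / 2.1238×10⁷ = 0.729457 kg
In oz: 0.729457 / 0.0283495 = 25.7309 oz

25.73 oz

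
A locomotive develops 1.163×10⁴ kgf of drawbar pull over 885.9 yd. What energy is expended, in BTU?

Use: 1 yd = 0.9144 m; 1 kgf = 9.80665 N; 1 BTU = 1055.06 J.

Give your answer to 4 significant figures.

8.757×10⁴ BTU

1.163×10⁴ kgf × 9.80665 = 114051 N
885.9 yd × 0.9144 = 810.067 m
W = F × d = 114051 N × 810.067 m = 9.2389×10⁷ J
9.2389×10⁷ J ÷ (1055.06 J/BTU) = 87567.5 BTU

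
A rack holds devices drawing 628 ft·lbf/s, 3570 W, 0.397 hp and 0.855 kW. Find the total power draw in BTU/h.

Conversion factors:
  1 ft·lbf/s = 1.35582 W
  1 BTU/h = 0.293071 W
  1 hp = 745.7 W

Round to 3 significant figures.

628 ft·lbf/s × 1.35582 → 851.455 W
3570 W (already W)
0.397 hp × 745.7 → 296.043 W
0.855 kW × 1000 → 855 W
Total: 851.455 + 3570 + 296.043 + 855 = 5572.5 W
In BTU/h: 5572.5 / 0.293071 = 19014.2 BTU/h

1.90×10⁴ BTU/h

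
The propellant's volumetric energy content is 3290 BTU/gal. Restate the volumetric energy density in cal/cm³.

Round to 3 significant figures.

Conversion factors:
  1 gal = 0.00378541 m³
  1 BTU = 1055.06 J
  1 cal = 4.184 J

3290 BTU/gal × 1055.06 J/BTU ÷ 0.00378541 m³/gal = 9.16981×10⁸ J/m³
9.16981×10⁸ J/m³ ÷ 4.184 J/cal × 10⁻⁶ m³/cm³ = 219.164 cal/cm³

219 cal/cm³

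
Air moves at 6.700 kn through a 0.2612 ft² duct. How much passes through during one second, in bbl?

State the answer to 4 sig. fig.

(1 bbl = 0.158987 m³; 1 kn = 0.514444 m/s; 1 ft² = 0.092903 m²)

6.700 kn × 0.514444 → 3.44677 m/s
0.2612 ft² × 0.092903 → 0.0242663 m²
V = v × A × t = 3.44677 m/s × 0.0242663 m² × 1 s = 0.0836404 m³
0.0836404 m³ ÷ (0.158987 m³/bbl) = 0.526083 bbl

0.5261 bbl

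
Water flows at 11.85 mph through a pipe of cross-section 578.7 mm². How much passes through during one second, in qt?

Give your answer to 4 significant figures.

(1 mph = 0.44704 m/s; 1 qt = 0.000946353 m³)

3.239 qt

11.85 mph × 0.44704 → 5.29742 m/s
578.7 mm² × 10⁻⁶ → 5.787×10⁻⁴ m²
V = v × A × t = 5.29742 m/s × 5.787×10⁻⁴ m² × 1 s = 0.00306562 m³
0.00306562 m³ ÷ (0.000946353 m³/qt) = 3.2394 qt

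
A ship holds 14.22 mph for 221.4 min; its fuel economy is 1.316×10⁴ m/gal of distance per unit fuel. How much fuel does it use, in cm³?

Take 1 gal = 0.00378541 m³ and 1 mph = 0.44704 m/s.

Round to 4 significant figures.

2.429×10⁴ cm³

14.22 mph → 6.35691 m/s
221.4 min → 13284 s
d = v × t = 6.35691 × 13284 = 84445.2 m
1.316×10⁴ m/gal → 3.47651×10⁶ m/m³
V = d / (distance per unit fuel) = 84445.2 / 3.47651×10⁶ = 0.0242902 m³
In cm³: 0.0242902 / 10⁻⁶ = 24290.2 cm³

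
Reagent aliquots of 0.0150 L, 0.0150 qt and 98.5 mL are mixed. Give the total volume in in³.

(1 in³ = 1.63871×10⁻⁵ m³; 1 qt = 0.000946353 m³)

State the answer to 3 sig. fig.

7.79 in³

0.0150 L × 0.001 = 1.5×10⁻⁵ m³
0.0150 qt × 0.000946353 = 1.41953×10⁻⁵ m³
98.5 mL × 10⁻⁶ = 9.85×10⁻⁵ m³
Combined: 1.5×10⁻⁵ + 1.41953×10⁻⁵ + 9.85×10⁻⁵ = 1.27695×10⁻⁴ m³
In in³: 1.27695×10⁻⁴ / 1.63871×10⁻⁵ = 7.79241 in³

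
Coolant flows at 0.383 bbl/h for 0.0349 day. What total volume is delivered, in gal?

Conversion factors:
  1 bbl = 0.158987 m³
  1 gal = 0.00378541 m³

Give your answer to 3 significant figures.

13.5 gal

0.383 bbl/h → 1.69145×10⁻⁵ m³/s
0.0349 day → 3015.36 s
V = Q × t = 1.69145×10⁻⁵ × 3015.36 = 0.0510033 m³
In gal: 0.0510033 / 0.00378541 = 13.4737 gal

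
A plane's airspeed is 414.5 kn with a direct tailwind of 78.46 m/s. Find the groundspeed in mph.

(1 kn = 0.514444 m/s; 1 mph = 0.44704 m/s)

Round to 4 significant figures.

652.5 mph

414.5 kn × 0.514444 = 213.237 m/s
78.46 m/s (already m/s)
Combined: 213.237 + 78.46 = 291.697 m/s
In mph: 291.697 / 0.44704 = 652.508 mph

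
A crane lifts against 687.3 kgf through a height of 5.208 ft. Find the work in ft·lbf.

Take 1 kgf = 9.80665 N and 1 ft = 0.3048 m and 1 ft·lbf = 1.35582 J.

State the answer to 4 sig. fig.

687.3 kgf × 9.80665 → 6740.11 N
5.208 ft × 0.3048 → 1.5874 m
W = F × d = 6740.11 N × 1.5874 m = 10699.3 J
10699.3 J ÷ (1.35582 J/ft·lbf) = 7891.39 ft·lbf

7891 ft·lbf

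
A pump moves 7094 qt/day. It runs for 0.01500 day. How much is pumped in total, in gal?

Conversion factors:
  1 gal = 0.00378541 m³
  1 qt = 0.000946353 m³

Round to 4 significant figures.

7094 qt/day → 7.77017×10⁻⁵ m³/s
0.01500 day → 1296 s
V = Q × t = 7.77017×10⁻⁵ × 1296 = 0.100701 m³
In gal: 0.100701 / 0.00378541 = 26.6024 gal

26.60 gal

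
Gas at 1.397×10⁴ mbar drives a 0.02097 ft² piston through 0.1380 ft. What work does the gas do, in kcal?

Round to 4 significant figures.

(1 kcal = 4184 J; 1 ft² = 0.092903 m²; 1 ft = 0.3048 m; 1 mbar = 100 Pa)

0.02736 kcal

1.397×10⁴ mbar → 1.397×10⁶ Pa
0.02097 ft² → 0.00194818 m²
F = P × A = 1.397×10⁶ × 0.00194818 = 2721.61 N
0.1380 ft → 0.0420624 m
W = F × d = 2721.61 × 0.0420624 = 114.477 J
In kcal: 114.477 / 4184 = 0.0273607 kcal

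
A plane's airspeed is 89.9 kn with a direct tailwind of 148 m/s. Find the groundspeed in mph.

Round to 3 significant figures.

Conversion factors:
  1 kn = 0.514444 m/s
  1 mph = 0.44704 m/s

435 mph

89.9 kn × 0.514444 → 46.2485 m/s
148 m/s (already m/s)
Sum: 46.2485 + 148 = 194.248 m/s
In mph: 194.248 / 0.44704 = 434.52 mph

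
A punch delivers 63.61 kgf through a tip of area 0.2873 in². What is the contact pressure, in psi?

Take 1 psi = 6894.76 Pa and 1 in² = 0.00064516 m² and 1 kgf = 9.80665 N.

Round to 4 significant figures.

488.1 psi

63.61 kgf × 9.80665 = 623.801 N
0.2873 in² × 0.00064516 = 1.85354×10⁻⁴ m²
P = F / A = 623.801 N / 1.85354×10⁻⁴ m² = 3.36546×10⁶ Pa
3.36546×10⁶ Pa ÷ (6894.76 Pa/psi) = 488.119 psi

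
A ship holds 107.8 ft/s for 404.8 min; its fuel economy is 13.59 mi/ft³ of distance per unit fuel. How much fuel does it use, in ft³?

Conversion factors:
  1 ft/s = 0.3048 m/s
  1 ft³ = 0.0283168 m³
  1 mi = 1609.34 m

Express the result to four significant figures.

107.8 ft/s → 32.8574 m/s
404.8 min → 24288 s
d = v × t = 32.8574 × 24288 = 798041 m
13.59 mi/ft³ → 772366 m/m³
V = d / (distance per unit fuel) = 798041 / 772366 = 1.03324 m³
In ft³: 1.03324 / 0.0283168 = 36.4886 ft³

36.49 ft³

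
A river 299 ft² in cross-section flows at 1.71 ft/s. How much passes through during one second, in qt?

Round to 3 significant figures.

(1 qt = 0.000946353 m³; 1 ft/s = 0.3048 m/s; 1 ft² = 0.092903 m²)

1.53×10⁴ qt

1.71 ft/s × 0.3048 = 0.521208 m/s
299 ft² × 0.092903 = 27.778 m²
V = v × A × t = 0.521208 m/s × 27.778 m² × 1 s = 14.4781 m³
14.4781 m³ ÷ (0.000946353 m³/qt) = 15298.8 qt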